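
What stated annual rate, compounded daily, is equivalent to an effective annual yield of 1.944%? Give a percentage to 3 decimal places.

1.925%

(1 + r/365)^365 − 1 = 0.01944, so 1 + r/365 = 1.01944^(1/365).
r/365 = 0.000053, so r = 0.019254 = 1.925%.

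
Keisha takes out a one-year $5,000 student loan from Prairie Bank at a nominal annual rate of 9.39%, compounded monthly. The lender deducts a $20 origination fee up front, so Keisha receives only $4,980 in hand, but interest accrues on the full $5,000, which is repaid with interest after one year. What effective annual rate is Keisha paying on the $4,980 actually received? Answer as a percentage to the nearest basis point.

Amount owed after one year: 5,000 × (1 + 0.0939/12)^12 = 5,000 × 1.098049 = $5,490.24.
Effective rate on net proceeds: 5,490.24 / 4,980 − 1 = 0.102458 = 10.25%.

10.25%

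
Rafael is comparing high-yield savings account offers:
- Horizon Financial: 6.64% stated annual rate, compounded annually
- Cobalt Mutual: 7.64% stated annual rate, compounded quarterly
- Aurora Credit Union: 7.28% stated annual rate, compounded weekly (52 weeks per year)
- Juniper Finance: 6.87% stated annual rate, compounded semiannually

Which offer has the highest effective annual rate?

Horizon Financial: compounded annually, EAR = 6.640%
Cobalt Mutual: (1 + 0.0764/4)^4 − 1 = 7.862%
Aurora Credit Union: (1 + 0.0728/52)^52 − 1 = 7.546%
Juniper Finance: (1 + 0.0687/2)^2 − 1 = 6.988%
The highest effective annual rate is Cobalt Mutual at 7.862%.

Cobalt Mutual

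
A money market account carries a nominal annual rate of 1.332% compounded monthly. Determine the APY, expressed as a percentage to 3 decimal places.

EAR = (1 + 0.01332/12)^12 − 1.
= (1 + 0.001110)^12 − 1 = 1.013402 − 1 = 1.340%.

1.340%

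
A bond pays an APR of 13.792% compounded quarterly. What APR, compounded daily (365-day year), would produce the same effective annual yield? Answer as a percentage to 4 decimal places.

EAR = (1 + 0.13792/4)^4 − 1 = 0.145219.
Solve (1 + r/365)^365 = 1.145219: r/365 = 1.145219^(1/365) − 1 = 0.000372, so r = 0.135621 = 13.5621%.

13.5621%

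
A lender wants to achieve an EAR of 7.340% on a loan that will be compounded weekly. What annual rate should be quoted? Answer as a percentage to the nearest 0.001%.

7.088%

(1 + r/52)^52 − 1 = 0.07340, so 1 + r/52 = 1.07340^(1/52).
r/52 = 0.001363, so r = 0.070879 = 7.088%.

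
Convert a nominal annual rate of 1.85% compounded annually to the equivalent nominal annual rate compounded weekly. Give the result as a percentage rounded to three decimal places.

Compounded annually, EAR = nominal = 0.018500.
Solve (1 + r/52)^52 = 1.018500: r/52 = 1.018500^(1/52) − 1 = 0.000353, so r = 0.018334 = 1.833%.

1.833%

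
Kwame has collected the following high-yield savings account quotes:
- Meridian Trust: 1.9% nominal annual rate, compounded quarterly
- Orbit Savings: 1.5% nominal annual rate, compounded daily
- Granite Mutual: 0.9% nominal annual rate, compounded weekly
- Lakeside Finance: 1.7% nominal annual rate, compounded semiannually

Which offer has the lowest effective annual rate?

Meridian Trust: (1 + 0.019/4)^4 − 1 = 1.914%
Orbit Savings: (1 + 0.015/365)^365 − 1 = 1.511%
Granite Mutual: (1 + 0.009/52)^52 − 1 = 0.904%
Lakeside Finance: (1 + 0.017/2)^2 − 1 = 1.707%
The lowest effective annual rate is Granite Mutual at 0.904%.

Granite Mutual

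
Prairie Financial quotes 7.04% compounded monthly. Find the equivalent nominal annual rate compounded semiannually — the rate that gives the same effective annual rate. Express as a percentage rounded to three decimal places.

7.144%

EAR = (1 + 0.0704/12)^12 − 1 = 0.072717.
Solve (1 + r/2)^2 = 1.072717: r/2 = 1.072717^(1/2) − 1 = 0.035720, so r = 0.071441 = 7.144%.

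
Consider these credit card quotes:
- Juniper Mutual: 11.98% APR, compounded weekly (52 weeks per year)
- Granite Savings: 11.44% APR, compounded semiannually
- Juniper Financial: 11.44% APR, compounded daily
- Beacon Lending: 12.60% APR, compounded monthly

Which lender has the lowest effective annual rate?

Juniper Mutual: (1 + 0.1198/52)^52 − 1 = 12.712%
Granite Savings: (1 + 0.1144/2)^2 − 1 = 11.767%
Juniper Financial: (1 + 0.1144/365)^365 − 1 = 12.118%
Beacon Lending: (1 + 0.1260/12)^12 − 1 = 13.354%
The lowest effective annual rate is Granite Savings at 11.767%.

Granite Savings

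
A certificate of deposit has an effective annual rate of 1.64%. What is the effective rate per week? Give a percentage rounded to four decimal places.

The per-week rate i satisfies (1 + i)^52 = 1 + 0.0164.
i = 1.0164^(1/52) − 1 = 0.0003129 = 0.0313%.

0.0313%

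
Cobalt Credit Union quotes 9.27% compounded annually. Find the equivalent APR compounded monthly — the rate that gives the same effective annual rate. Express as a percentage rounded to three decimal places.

Compounded annually, EAR = nominal = 0.092700.
Solve (1 + r/12)^12 = 1.092700: r/12 = 1.092700^(1/12) − 1 = 0.007415, so r = 0.088980 = 8.898%.

8.898%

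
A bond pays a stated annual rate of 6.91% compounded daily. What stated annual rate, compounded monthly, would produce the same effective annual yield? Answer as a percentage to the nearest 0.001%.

6.929%

EAR = (1 + 0.0691/365)^365 − 1 = 0.071536.
Solve (1 + r/12)^12 = 1.071536: r/12 = 1.071536^(1/12) − 1 = 0.005774, so r = 0.069293 = 6.929%.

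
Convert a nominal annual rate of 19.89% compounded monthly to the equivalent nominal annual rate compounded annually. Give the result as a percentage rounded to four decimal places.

EAR = (1 + 0.1989/12)^12 − 1 = 0.218072.
Compounded annually, the equivalent nominal rate is the EAR itself: 21.8072%.

21.8072%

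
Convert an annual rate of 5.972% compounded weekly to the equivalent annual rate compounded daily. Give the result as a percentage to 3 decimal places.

5.969%

EAR = (1 + 0.05972/52)^52 − 1 = 0.061503.
Solve (1 + r/365)^365 = 1.061503: r/365 = 1.061503^(1/365) − 1 = 0.000164, so r = 0.059691 = 5.969%.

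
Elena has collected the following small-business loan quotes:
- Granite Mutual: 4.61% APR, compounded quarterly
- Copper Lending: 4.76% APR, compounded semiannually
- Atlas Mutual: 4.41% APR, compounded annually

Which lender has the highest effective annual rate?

Copper Lending

Granite Mutual: (1 + 0.0461/4)^4 − 1 = 4.690%
Copper Lending: (1 + 0.0476/2)^2 − 1 = 4.817%
Atlas Mutual: compounded annually, EAR = 4.410%
The highest effective annual rate is Copper Lending at 4.817%.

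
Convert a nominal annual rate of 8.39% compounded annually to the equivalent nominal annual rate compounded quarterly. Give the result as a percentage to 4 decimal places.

Compounded annually, EAR = nominal = 0.083900.
Solve (1 + r/4)^4 = 1.083900: r/4 = 1.083900^(1/4) − 1 = 0.020346, so r = 0.081382 = 8.1382%.

8.1382%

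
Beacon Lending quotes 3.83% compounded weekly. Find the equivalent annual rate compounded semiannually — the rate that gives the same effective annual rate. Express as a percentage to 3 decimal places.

3.865%

EAR = (1 + 0.0383/52)^52 − 1 = 0.039028.
Solve (1 + r/2)^2 = 1.039028: r/2 = 1.039028^(1/2) − 1 = 0.019327, so r = 0.038655 = 3.865%.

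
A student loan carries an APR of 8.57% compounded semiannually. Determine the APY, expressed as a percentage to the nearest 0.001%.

EAR = (1 + 0.0857/2)^2 − 1.
= 1.087536 − 1 = 8.754%.

8.754%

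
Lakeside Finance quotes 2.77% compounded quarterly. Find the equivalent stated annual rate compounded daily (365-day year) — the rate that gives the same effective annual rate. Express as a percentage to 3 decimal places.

EAR = (1 + 0.0277/4)^4 − 1 = 0.027989.
Solve (1 + r/365)^365 = 1.027989: r/365 = 1.027989^(1/365) − 1 = 0.000076, so r = 0.027606 = 2.761%.

2.761%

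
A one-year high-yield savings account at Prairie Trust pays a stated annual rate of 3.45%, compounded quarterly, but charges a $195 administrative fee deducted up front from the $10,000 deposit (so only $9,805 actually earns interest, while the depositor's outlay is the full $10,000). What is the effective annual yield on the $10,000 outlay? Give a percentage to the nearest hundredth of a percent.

1.48%

Value after one year: 9,805 × (1 + 0.0345/4)^4 = 9,805 × 1.034949 = $10,147.67.
Effective yield on the $10,000 outlay: 10,147.67 / 10,000 − 1 = 0.014767 = 1.48%.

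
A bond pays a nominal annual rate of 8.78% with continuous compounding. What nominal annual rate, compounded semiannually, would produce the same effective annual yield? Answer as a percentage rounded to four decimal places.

8.9756%

EAR under continuous compounding: e^0.0878 − 1 = 0.091770.
Solve (1 + r/2)^2 = 1.091770: r/2 = 1.091770^(1/2) − 1 = 0.044878, so r = 0.089756 = 8.9756%.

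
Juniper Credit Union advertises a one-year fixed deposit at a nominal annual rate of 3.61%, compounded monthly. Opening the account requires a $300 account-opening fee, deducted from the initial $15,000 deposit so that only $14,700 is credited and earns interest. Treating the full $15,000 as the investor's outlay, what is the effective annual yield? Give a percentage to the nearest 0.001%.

Value after one year: 14,700 × (1 + 0.0361/12)^12 = 14,700 × 1.036703 = $15,239.54.
Effective yield on the $15,000 outlay: 15,239.54 / 15,000 − 1 = 0.015969 = 1.597%.

1.597%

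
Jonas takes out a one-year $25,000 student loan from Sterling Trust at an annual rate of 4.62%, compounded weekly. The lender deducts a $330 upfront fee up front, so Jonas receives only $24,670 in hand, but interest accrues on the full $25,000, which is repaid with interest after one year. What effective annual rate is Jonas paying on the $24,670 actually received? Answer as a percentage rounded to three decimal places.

Amount owed after one year: 25,000 × (1 + 0.0462/52)^52 = 25,000 × 1.047262 = $26,181.56.
Effective rate on net proceeds: 26,181.56 / 24,670 − 1 = 0.061271 = 6.127%.

6.127%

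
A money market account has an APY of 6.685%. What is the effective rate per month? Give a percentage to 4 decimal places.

The per-month rate i satisfies (1 + i)^12 = 1 + 0.06685.
i = 1.06685^(1/12) − 1 = 0.0054071 = 0.5407%.

0.5407%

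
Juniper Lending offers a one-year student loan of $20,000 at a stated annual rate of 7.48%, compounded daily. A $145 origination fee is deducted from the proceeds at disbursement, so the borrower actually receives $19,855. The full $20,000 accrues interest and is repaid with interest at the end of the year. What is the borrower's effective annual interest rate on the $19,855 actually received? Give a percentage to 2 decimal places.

8.55%

Amount owed after one year: 20,000 × (1 + 0.0748/365)^365 = 20,000 × 1.077660 = $21,553.21.
Effective rate on net proceeds: 21,553.21 / 19,855 − 1 = 0.085530 = 8.55%.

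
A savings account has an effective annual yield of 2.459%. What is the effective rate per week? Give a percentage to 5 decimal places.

The per-week rate i satisfies (1 + i)^52 = 1 + 0.02459.
i = 1.02459^(1/52) − 1 = 0.0004673 = 0.04673%.

0.04673%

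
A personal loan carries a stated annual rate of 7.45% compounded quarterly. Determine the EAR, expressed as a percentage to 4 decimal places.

EAR = (1 + 0.0745/4)^4 − 1.
= 1.076607 − 1 = 7.6607%.

7.6607%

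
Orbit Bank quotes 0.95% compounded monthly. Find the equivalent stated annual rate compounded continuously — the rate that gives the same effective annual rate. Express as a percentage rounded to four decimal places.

EAR = (1 + 0.0095/12)^12 − 1 = 0.009541.
Equivalent continuous rate: r = ln(1 + 0.009541) = 0.009496 = 0.9496%.

0.9496%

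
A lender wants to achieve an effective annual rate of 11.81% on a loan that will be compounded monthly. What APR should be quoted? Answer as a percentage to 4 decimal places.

11.2152%

(1 + r/12)^12 − 1 = 0.1181, so 1 + r/12 = 1.1181^(1/12).
r/12 = 0.009346, so r = 0.112152 = 11.2152%.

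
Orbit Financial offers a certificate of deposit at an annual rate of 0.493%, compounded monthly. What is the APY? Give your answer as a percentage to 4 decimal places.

0.4941%

EAR = (1 + 0.00493/12)^12 − 1.
= 1.004941 − 1 = 0.4941%.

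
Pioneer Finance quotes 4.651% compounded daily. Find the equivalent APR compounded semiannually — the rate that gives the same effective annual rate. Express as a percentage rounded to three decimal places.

EAR = (1 + 0.04651/365)^365 − 1 = 0.047605.
Solve (1 + r/2)^2 = 1.047605: r/2 = 1.047605^(1/2) − 1 = 0.023526, so r = 0.047052 = 4.705%.

4.705%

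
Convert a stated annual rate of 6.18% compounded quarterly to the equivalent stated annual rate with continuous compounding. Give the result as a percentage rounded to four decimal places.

EAR = (1 + 0.0618/4)^4 − 1 = 0.063247.
Equivalent continuous rate: r = ln(1 + 0.063247) = 0.061327 = 6.1327%.

6.1327%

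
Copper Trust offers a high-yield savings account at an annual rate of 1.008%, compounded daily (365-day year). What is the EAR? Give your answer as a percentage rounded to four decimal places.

EAR = (1 + 0.01008/365)^365 − 1.
= 1.010131 − 1 = 1.0131%.

1.0131%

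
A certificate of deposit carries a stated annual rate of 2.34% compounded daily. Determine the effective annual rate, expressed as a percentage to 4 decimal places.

2.3675%

EAR = (1 + 0.0234/365)^365 − 1.
= 1.023675 − 1 = 2.3675%.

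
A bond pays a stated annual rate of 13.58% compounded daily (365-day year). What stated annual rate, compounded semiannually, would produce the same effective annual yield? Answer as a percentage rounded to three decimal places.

14.049%

EAR = (1 + 0.1358/365)^365 − 1 = 0.145424.
Solve (1 + r/2)^2 = 1.145424: r/2 = 1.145424^(1/2) − 1 = 0.070245, so r = 0.140490 = 14.049%.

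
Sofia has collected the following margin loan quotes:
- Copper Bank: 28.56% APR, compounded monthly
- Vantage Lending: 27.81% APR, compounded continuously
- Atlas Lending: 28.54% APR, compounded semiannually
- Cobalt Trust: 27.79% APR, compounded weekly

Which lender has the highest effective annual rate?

Copper Bank: (1 + 0.2856/12)^12 − 1 = 32.612%
Vantage Lending: e^0.2781 − 1 = 32.062%
Atlas Lending: (1 + 0.2854/2)^2 − 1 = 30.576%
Cobalt Trust: (1 + 0.2779/52)^52 − 1 = 31.938%
The highest effective annual rate is Copper Bank at 32.612%.

Copper Bank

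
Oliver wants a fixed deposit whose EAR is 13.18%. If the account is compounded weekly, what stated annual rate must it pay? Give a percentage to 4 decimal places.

12.3957%

(1 + r/52)^52 − 1 = 0.1318, so 1 + r/52 = 1.1318^(1/52).
r/52 = 0.002384, so r = 0.123957 = 12.3957%.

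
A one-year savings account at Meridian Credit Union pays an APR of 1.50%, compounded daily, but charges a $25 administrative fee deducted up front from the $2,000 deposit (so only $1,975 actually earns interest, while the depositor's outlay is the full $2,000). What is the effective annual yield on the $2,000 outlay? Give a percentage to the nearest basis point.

Value after one year: 1,975 × (1 + 0.0150/365)^365 = 1,975 × 1.015113 = $2,004.85.
Effective yield on the $2,000 outlay: 2,004.85 / 2,000 − 1 = 0.002424 = 0.24%.

0.24%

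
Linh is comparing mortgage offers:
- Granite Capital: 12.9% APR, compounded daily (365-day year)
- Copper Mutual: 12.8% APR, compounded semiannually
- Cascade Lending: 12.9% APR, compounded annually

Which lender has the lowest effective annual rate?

Cascade Lending

Granite Capital: (1 + 0.129/365)^365 − 1 = 13.766%
Copper Mutual: (1 + 0.128/2)^2 − 1 = 13.210%
Cascade Lending: compounded annually, EAR = 12.900%
The lowest effective annual rate is Cascade Lending at 12.900%.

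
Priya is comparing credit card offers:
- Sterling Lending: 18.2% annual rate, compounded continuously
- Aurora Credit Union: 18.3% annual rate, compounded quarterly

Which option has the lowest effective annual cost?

Sterling Lending: e^0.182 − 1 = 19.961%
Aurora Credit Union: (1 + 0.183/4)^4 − 1 = 19.595%
The lowest effective annual rate is Aurora Credit Union at 19.595%.

Aurora Credit Union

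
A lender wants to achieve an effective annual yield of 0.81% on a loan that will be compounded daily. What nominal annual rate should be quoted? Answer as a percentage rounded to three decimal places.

(1 + r/365)^365 − 1 = 0.0081, so 1 + r/365 = 1.0081^(1/365).
r/365 = 0.000022, so r = 0.008067 = 0.807%.

0.807%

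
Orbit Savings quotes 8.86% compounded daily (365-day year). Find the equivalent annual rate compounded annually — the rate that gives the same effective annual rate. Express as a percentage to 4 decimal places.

EAR = (1 + 0.0886/365)^365 − 1 = 0.092632.
Compounded annually, the equivalent nominal rate is the EAR itself: 9.2632%.

9.2632%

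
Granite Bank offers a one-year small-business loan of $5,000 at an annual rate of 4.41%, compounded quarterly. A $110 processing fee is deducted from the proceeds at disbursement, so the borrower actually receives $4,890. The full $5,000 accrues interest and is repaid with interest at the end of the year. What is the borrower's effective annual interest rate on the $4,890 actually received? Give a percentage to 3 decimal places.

Amount owed after one year: 5,000 × (1 + 0.0441/4)^4 = 5,000 × 1.044835 = $5,224.17.
Effective rate on net proceeds: 5,224.17 / 4,890 − 1 = 0.068338 = 6.834%.

6.834%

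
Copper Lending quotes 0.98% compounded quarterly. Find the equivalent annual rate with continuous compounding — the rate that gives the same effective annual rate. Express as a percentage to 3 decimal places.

0.979%

EAR = (1 + 0.0098/4)^4 − 1 = 0.009836.
Equivalent continuous rate: r = ln(1 + 0.009836) = 0.009788 = 0.979%.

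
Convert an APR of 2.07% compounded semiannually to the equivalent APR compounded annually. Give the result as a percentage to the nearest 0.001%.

EAR = (1 + 0.0207/2)^2 − 1 = 0.020807.
Compounded annually, the equivalent nominal rate is the EAR itself: 2.081%.

2.081%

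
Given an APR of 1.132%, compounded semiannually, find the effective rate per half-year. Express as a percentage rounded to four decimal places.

0.5660%

With a nominal annual rate compounded semiannually, the periodic rate is the nominal rate divided by 2.
i = 0.01132 / 2 = 0.0056600 = 0.5660%.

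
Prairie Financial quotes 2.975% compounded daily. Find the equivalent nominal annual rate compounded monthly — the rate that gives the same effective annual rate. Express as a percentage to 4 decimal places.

2.9786%

EAR = (1 + 0.02975/365)^365 − 1 = 0.030196.
Solve (1 + r/12)^12 = 1.030196: r/12 = 1.030196^(1/12) − 1 = 0.002482, so r = 0.029786 = 2.9786%.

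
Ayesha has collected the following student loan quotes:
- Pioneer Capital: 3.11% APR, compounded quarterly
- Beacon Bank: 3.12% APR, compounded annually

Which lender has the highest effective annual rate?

Pioneer Capital

Pioneer Capital: (1 + 0.0311/4)^4 − 1 = 3.146%
Beacon Bank: compounded annually, EAR = 3.120%
The highest effective annual rate is Pioneer Capital at 3.146%.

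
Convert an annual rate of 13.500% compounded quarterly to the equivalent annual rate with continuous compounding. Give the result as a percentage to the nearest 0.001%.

EAR = (1 + 0.13500/4)^4 − 1 = 0.141989.
Equivalent continuous rate: r = ln(1 + 0.141989) = 0.132772 = 13.277%.

13.277%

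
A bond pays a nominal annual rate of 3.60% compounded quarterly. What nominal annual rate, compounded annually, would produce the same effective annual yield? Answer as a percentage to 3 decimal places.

EAR = (1 + 0.0360/4)^4 − 1 = 0.036489.
Compounded annually, the equivalent nominal rate is the EAR itself: 3.649%.

3.649%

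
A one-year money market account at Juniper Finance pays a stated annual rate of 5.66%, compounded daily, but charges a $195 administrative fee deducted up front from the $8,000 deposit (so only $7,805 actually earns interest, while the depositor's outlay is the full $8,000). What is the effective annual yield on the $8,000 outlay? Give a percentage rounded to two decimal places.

3.24%

Value after one year: 7,805 × (1 + 0.0566/365)^365 = 7,805 × 1.058228 = $8,259.47.
Effective yield on the $8,000 outlay: 8,259.47 / 8,000 − 1 = 0.032433 = 3.24%.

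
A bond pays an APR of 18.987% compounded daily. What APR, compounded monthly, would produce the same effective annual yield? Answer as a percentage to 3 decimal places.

EAR = (1 + 0.18987/365)^365 − 1 = 0.209033.
Solve (1 + r/12)^12 = 1.209033: r/12 = 1.209033^(1/12) − 1 = 0.015944, so r = 0.191330 = 19.133%.

19.133%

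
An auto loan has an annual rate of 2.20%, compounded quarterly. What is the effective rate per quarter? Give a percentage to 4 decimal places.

With a nominal annual rate compounded quarterly, the periodic rate is the nominal rate divided by 4.
i = 0.0220 / 4 = 0.0055000 = 0.5500%.

0.5500%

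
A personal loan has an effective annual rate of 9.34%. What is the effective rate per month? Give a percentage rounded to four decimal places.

0.7469%

The per-month rate i satisfies (1 + i)^12 = 1 + 0.0934.
i = 1.0934^(1/12) − 1 = 0.0074688 = 0.7469%.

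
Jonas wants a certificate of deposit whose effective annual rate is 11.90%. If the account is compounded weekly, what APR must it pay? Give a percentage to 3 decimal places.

11.256%

(1 + r/52)^52 − 1 = 0.1190, so 1 + r/52 = 1.1190^(1/52).
r/52 = 0.002165, so r = 0.112557 = 11.256%.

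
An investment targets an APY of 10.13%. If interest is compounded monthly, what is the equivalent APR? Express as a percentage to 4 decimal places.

9.6880%

(1 + r/12)^12 − 1 = 0.1013, so 1 + r/12 = 1.1013^(1/12).
r/12 = 0.008073, so r = 0.096880 = 9.6880%.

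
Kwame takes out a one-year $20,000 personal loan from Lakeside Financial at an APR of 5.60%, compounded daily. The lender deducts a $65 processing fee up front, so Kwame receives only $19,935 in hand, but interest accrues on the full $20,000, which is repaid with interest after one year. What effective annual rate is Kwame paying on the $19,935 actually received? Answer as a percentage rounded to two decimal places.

6.10%

Amount owed after one year: 20,000 × (1 + 0.0560/365)^365 = 20,000 × 1.057593 = $21,151.86.
Effective rate on net proceeds: 21,151.86 / 19,935 − 1 = 0.061042 = 6.10%.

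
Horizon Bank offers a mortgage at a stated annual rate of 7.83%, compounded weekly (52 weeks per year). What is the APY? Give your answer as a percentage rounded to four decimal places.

EAR = (1 + 0.0783/52)^52 − 1.
= 1.081383 − 1 = 8.1383%.

8.1383%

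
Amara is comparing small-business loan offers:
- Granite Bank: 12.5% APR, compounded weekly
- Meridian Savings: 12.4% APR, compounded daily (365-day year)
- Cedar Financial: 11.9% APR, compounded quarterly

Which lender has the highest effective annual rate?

Granite Bank: (1 + 0.125/52)^52 − 1 = 13.298%
Meridian Savings: (1 + 0.124/365)^365 − 1 = 13.199%
Cedar Financial: (1 + 0.119/4)^4 − 1 = 12.442%
The highest effective annual rate is Granite Bank at 13.298%.

Granite Bank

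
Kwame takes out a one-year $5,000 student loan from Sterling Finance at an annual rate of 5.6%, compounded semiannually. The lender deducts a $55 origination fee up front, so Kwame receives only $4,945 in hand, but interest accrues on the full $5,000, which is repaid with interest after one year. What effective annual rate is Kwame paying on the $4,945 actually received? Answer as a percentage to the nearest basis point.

6.85%

Amount owed after one year: 5,000 × (1 + 0.056/2)^2 = 5,000 × 1.056784 = $5,283.92.
Effective rate on net proceeds: 5,283.92 / 4,945 − 1 = 0.068538 = 6.85%.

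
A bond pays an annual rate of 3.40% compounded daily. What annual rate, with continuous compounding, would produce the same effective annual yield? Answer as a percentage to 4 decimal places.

3.3998%

EAR = (1 + 0.0340/365)^365 − 1 = 0.034583.
Equivalent continuous rate: r = ln(1 + 0.034583) = 0.033998 = 3.3998%.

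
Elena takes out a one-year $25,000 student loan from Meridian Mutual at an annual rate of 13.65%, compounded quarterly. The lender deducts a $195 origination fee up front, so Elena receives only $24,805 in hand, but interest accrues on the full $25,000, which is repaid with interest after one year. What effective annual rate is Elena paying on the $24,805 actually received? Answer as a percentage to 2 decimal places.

Amount owed after one year: 25,000 × (1 + 0.1365/4)^4 = 25,000 × 1.143647 = $28,591.19.
Effective rate on net proceeds: 28,591.19 / 24,805 − 1 = 0.152638 = 15.26%.

15.26%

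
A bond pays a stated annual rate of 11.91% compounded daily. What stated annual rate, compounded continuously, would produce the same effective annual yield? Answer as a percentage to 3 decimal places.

11.908%

EAR = (1 + 0.1191/365)^365 − 1 = 0.126461.
Equivalent continuous rate: r = ln(1 + 0.126461) = 0.119081 = 11.908%.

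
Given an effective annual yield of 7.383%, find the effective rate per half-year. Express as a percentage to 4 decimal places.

3.6258%

The per-half-year rate i satisfies (1 + i)^2 = 1 + 0.07383.
i = 1.07383^(1/2) − 1 = 0.0362577 = 3.6258%.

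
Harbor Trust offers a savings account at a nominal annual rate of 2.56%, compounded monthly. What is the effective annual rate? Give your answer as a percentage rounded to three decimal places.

EAR = (1 + 0.0256/12)^12 − 1.
= 1.025903 − 1 = 2.590%.

2.590%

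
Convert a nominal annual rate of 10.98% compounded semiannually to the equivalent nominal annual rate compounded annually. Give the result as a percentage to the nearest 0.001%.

EAR = (1 + 0.1098/2)^2 − 1 = 0.112814.
Compounded annually, the equivalent nominal rate is the EAR itself: 11.281%.

11.281%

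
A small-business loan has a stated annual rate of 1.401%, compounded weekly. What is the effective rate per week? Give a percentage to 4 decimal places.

With a nominal annual rate compounded weekly, the periodic rate is the nominal rate divided by 52.
i = 0.01401 / 52 = 0.0002694 = 0.0269%.

0.0269%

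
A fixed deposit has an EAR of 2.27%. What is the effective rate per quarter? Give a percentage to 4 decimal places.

The per-quarter rate i satisfies (1 + i)^4 = 1 + 0.0227.
i = 1.0227^(1/4) − 1 = 0.0056273 = 0.5627%.

0.5627%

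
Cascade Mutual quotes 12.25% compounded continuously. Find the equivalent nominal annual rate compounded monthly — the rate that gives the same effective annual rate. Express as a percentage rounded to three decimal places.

EAR under continuous compounding: e^0.1225 − 1 = 0.130319.
Solve (1 + r/12)^12 = 1.130319: r/12 = 1.130319^(1/12) − 1 = 0.010261, so r = 0.123127 = 12.313%.

12.313%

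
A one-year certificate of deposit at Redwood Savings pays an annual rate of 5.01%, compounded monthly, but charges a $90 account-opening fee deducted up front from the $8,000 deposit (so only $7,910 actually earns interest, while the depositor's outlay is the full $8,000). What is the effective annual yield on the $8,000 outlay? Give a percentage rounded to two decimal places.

Value after one year: 7,910 × (1 + 0.0501/12)^12 = 7,910 × 1.051267 = $8,315.52.
Effective yield on the $8,000 outlay: 8,315.52 / 8,000 − 1 = 0.039440 = 3.94%.

3.94%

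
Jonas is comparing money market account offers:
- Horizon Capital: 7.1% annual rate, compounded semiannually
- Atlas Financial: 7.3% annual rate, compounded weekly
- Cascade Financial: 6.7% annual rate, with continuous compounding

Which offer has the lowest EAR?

Cascade Financial

Horizon Capital: (1 + 0.071/2)^2 − 1 = 7.226%
Atlas Financial: (1 + 0.073/52)^52 − 1 = 7.568%
Cascade Financial: e^0.067 − 1 = 6.930%
The lowest effective annual rate is Cascade Financial at 6.930%.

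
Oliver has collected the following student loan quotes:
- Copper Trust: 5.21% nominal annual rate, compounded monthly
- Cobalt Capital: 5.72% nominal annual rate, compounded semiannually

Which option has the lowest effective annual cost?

Copper Trust: (1 + 0.0521/12)^12 − 1 = 5.336%
Cobalt Capital: (1 + 0.0572/2)^2 − 1 = 5.802%
The lowest effective annual rate is Copper Trust at 5.336%.

Copper Trust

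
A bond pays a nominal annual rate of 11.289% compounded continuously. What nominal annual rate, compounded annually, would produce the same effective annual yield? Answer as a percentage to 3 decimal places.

11.951%

EAR under continuous compounding: e^0.11289 − 1 = 0.119509.
Compounded annually, the equivalent nominal rate is the EAR itself: 11.951%.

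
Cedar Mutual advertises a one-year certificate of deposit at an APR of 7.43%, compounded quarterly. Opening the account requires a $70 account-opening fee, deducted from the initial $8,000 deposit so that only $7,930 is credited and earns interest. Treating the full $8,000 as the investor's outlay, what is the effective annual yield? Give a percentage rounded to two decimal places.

6.70%

Value after one year: 7,930 × (1 + 0.0743/4)^4 = 7,930 × 1.076396 = $8,535.82.
Effective yield on the $8,000 outlay: 8,535.82 / 8,000 − 1 = 0.066977 = 6.70%.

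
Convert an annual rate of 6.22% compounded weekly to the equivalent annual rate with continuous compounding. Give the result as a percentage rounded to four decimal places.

EAR = (1 + 0.0622/52)^52 − 1 = 0.064136.
Equivalent continuous rate: r = ln(1 + 0.064136) = 0.062163 = 6.2163%.

6.2163%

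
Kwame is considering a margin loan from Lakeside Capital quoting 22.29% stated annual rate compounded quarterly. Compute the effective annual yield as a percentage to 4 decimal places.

24.2233%

EAR = (1 + 0.2229/4)^4 − 1.
= 1.242233 − 1 = 24.2233%.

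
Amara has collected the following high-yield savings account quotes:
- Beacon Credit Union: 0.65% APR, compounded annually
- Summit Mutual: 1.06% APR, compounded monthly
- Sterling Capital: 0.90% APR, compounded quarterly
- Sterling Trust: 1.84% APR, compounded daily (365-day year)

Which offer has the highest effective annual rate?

Beacon Credit Union: compounded annually, EAR = 0.650%
Summit Mutual: (1 + 0.0106/12)^12 − 1 = 1.065%
Sterling Capital: (1 + 0.0090/4)^4 − 1 = 0.903%
Sterling Trust: (1 + 0.0184/365)^365 − 1 = 1.857%
The highest effective annual rate is Sterling Trust at 1.857%.

Sterling Trust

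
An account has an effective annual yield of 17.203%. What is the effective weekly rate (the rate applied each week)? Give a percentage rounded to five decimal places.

0.30573%

The per-week rate i satisfies (1 + i)^52 = 1 + 0.17203.
i = 1.17203^(1/52) − 1 = 0.0030573 = 0.30573%.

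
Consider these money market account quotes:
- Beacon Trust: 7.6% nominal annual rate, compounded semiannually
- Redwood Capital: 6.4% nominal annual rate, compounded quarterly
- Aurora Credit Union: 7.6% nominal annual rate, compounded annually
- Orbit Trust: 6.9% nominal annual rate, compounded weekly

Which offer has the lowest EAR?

Beacon Trust: (1 + 0.076/2)^2 − 1 = 7.744%
Redwood Capital: (1 + 0.064/4)^4 − 1 = 6.555%
Aurora Credit Union: compounded annually, EAR = 7.600%
Orbit Trust: (1 + 0.069/52)^52 − 1 = 7.139%
The lowest effective annual rate is Redwood Capital at 6.555%.

Redwood Capital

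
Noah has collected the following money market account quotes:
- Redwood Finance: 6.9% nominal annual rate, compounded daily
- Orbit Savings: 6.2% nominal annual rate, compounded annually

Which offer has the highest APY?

Redwood Finance: (1 + 0.069/365)^365 − 1 = 7.143%
Orbit Savings: compounded annually, EAR = 6.200%
The highest effective annual rate is Redwood Finance at 7.143%.

Redwood Finance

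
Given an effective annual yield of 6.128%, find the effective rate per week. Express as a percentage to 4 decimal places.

0.1144%

The per-week rate i satisfies (1 + i)^52 = 1 + 0.06128.
i = 1.06128^(1/52) − 1 = 0.0011444 = 0.1144%.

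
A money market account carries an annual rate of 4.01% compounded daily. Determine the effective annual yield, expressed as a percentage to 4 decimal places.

EAR = (1 + 0.0401/365)^365 − 1.
= 1.040913 − 1 = 4.0913%.

4.0913%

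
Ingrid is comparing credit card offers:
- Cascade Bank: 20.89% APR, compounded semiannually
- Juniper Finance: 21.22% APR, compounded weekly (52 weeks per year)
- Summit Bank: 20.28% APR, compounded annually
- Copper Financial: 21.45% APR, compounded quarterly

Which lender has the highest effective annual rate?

Cascade Bank: (1 + 0.2089/2)^2 − 1 = 21.981%
Juniper Finance: (1 + 0.2122/52)^52 − 1 = 23.586%
Summit Bank: compounded annually, EAR = 20.280%
Copper Financial: (1 + 0.2145/4)^4 − 1 = 23.238%
The highest effective annual rate is Juniper Finance at 23.586%.

Juniper Finance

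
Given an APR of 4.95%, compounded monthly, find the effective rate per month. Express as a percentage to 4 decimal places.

0.4125%

With a nominal annual rate compounded monthly, the periodic rate is the nominal rate divided by 12.
i = 0.0495 / 12 = 0.0041250 = 0.4125%.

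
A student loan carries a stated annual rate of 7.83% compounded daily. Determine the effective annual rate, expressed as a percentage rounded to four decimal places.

8.1438%

EAR = (1 + 0.0783/365)^365 − 1.
= 1.081438 − 1 = 8.1438%.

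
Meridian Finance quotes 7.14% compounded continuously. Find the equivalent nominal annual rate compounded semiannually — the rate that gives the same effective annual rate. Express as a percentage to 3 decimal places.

EAR under continuous compounding: e^0.0714 − 1 = 0.074011.
Solve (1 + r/2)^2 = 1.074011: r/2 = 1.074011^(1/2) − 1 = 0.036345, so r = 0.072690 = 7.269%.

7.269%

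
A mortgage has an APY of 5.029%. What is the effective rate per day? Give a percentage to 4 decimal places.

The per-day rate i satisfies (1 + i)^365 = 1 + 0.05029.
i = 1.05029^(1/365) − 1 = 0.0001344 = 0.0134%.

0.0134%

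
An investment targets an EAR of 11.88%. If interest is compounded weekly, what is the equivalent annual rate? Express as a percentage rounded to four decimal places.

11.2378%

(1 + r/52)^52 − 1 = 0.1188, so 1 + r/52 = 1.1188^(1/52).
r/52 = 0.002161, so r = 0.112378 = 11.2378%.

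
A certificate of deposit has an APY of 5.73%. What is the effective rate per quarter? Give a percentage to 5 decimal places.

1.40271%

The per-quarter rate i satisfies (1 + i)^4 = 1 + 0.0573.
i = 1.0573^(1/4) − 1 = 0.0140271 = 1.40271%.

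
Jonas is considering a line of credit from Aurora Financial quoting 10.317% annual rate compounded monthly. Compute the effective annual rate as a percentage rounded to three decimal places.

EAR = (1 + 0.10317/12)^12 − 1.
= 1.108191 − 1 = 10.819%.

10.819%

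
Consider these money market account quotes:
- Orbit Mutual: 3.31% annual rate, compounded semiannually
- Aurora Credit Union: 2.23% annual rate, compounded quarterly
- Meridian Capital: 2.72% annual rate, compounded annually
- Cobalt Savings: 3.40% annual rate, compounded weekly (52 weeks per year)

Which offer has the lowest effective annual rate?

Aurora Credit Union

Orbit Mutual: (1 + 0.0331/2)^2 − 1 = 3.337%
Aurora Credit Union: (1 + 0.0223/4)^4 − 1 = 2.249%
Meridian Capital: compounded annually, EAR = 2.720%
Cobalt Savings: (1 + 0.0340/52)^52 − 1 = 3.457%
The lowest effective annual rate is Aurora Credit Union at 2.249%.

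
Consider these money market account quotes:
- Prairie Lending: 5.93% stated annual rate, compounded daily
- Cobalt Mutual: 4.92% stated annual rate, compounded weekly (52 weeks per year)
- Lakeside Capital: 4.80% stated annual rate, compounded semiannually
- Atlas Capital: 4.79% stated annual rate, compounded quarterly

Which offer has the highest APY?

Prairie Lending

Prairie Lending: (1 + 0.0593/365)^365 − 1 = 6.109%
Cobalt Mutual: (1 + 0.0492/52)^52 − 1 = 5.041%
Lakeside Capital: (1 + 0.0480/2)^2 − 1 = 4.858%
Atlas Capital: (1 + 0.0479/4)^4 − 1 = 4.877%
The highest effective annual rate is Prairie Lending at 6.109%.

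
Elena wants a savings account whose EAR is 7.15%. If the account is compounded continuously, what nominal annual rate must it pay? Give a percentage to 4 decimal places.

6.9060%

Continuous: nominal r satisfies e^r − 1 = 0.0715.
r = ln(1 + 0.0715) = ln(1.0715) = 0.069060 = 6.9060%.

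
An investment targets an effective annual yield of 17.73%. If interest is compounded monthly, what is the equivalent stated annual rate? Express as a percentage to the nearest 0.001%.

(1 + r/12)^12 − 1 = 0.1773, so 1 + r/12 = 1.1773^(1/12).
r/12 = 0.013695, so r = 0.164339 = 16.434%.

16.434%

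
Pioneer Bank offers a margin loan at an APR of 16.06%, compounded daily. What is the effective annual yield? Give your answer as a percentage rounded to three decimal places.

17.417%

EAR = (1 + 0.1606/365)^365 − 1.
= (1 + 0.000440)^365 − 1 = 1.174174 − 1 = 17.417%.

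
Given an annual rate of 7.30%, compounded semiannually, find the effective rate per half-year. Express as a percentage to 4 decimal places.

3.6500%

With a nominal annual rate compounded semiannually, the periodic rate is the nominal rate divided by 2.
i = 0.0730 / 2 = 0.0365000 = 3.6500%.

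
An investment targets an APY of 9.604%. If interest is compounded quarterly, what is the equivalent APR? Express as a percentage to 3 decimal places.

9.276%

(1 + r/4)^4 − 1 = 0.09604, so 1 + r/4 = 1.09604^(1/4).
r/4 = 0.023191, so r = 0.092763 = 9.276%.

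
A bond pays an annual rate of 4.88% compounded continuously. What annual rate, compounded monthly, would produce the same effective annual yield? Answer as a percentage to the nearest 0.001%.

4.890%

EAR under continuous compounding: e^0.0488 − 1 = 0.050010.
Solve (1 + r/12)^12 = 1.050010: r/12 = 1.050010^(1/12) − 1 = 0.004075, so r = 0.048899 = 4.890%.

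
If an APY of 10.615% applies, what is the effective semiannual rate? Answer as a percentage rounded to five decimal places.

5.17367%

The per-half-year rate i satisfies (1 + i)^2 = 1 + 0.10615.
i = 1.10615^(1/2) − 1 = 0.0517367 = 5.17367%.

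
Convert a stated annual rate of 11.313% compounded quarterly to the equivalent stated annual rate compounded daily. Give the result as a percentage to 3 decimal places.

EAR = (1 + 0.11313/4)^4 − 1 = 0.118021.
Solve (1 + r/365)^365 = 1.118021: r/365 = 1.118021^(1/365) − 1 = 0.000306, so r = 0.111577 = 11.158%.

11.158%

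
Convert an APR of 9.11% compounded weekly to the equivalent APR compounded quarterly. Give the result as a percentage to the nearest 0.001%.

9.206%

EAR = (1 + 0.0911/52)^52 − 1 = 0.095291.
Solve (1 + r/4)^4 = 1.095291: r/4 = 1.095291^(1/4) − 1 = 0.023016, so r = 0.092064 = 9.206%.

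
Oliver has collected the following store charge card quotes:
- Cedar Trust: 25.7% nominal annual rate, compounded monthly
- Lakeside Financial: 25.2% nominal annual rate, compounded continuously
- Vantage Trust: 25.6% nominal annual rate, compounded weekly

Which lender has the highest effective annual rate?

Cedar Trust: (1 + 0.257/12)^12 − 1 = 28.954%
Lakeside Financial: e^0.252 − 1 = 28.660%
Vantage Trust: (1 + 0.256/52)^52 − 1 = 29.094%
The highest effective annual rate is Vantage Trust at 29.094%.

Vantage Trust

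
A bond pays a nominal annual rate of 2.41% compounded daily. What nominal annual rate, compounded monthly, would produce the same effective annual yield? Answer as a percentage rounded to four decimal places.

EAR = (1 + 0.0241/365)^365 − 1 = 0.024392.
Solve (1 + r/12)^12 = 1.024392: r/12 = 1.024392^(1/12) − 1 = 0.002010, so r = 0.024123 = 2.4123%.

2.4123%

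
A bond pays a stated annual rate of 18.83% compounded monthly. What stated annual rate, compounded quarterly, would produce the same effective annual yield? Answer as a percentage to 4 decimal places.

19.1270%

EAR = (1 + 0.1883/12)^12 − 1 = 0.205432.
Solve (1 + r/4)^4 = 1.205432: r/4 = 1.205432^(1/4) − 1 = 0.047818, so r = 0.191270 = 19.1270%.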